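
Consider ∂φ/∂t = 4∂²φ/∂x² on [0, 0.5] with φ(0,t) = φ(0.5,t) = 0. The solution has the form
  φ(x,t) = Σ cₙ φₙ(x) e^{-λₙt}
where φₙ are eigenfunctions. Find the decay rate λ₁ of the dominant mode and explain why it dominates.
Eigenvalues: λₙ = 4n²π²/0.5².
First three modes:
  n=1: λ₁ = 4π²/0.5² ≈ 157.914
  n=2: λ₂ = 16π²/0.5² ≈ 631.655 (4× faster decay)
  n=3: λ₃ = 36π²/0.5² ≈ 1421.223 (9× faster decay)
As t → ∞, higher modes decay exponentially faster. The n=1 mode dominates: φ ~ c₁ sin(πx/0.5) e^{-λ₁t}.
Decay rate: λ₁ = 4π²/0.5² ≈ 157.914.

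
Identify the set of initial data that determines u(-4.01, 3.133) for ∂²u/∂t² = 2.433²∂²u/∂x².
Domain of dependence: [-11.632589, 3.612589]. Signals travel at speed 2.433, so data within |x - -4.01| ≤ 2.433·3.133 = 7.622589 can reach the point.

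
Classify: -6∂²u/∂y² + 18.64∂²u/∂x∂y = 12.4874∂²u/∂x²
Rewriting in standard form: -12.4874∂²u/∂x² + 18.64∂²u/∂x∂y - 6∂²u/∂y² = 0. Hyperbolic (discriminant = 47.752).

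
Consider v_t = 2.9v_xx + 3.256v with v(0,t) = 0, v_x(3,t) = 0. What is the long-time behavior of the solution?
As t → ∞, v grows unboundedly. Reaction dominates diffusion (r=3.256 > κπ²/(4L²)≈0.8); solution grows exponentially.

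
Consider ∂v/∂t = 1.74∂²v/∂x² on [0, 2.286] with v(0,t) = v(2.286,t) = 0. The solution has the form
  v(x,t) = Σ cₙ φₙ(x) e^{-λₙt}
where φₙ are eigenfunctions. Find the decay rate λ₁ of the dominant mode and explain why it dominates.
Eigenvalues: λₙ = 1.74n²π²/2.286².
First three modes:
  n=1: λ₁ = 1.74π²/2.286² ≈ 3.286
  n=2: λ₂ = 6.96π²/2.286² ≈ 13.145 (4× faster decay)
  n=3: λ₃ = 15.66π²/2.286² ≈ 29.576 (9× faster decay)
As t → ∞, higher modes decay exponentially faster. The n=1 mode dominates: v ~ c₁ sin(πx/2.286) e^{-λ₁t}.
Decay rate: λ₁ = 1.74π²/2.286² ≈ 3.286.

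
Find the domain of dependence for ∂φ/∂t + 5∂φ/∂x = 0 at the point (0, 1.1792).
A single point: x = -5.896. The characteristic through (0, 1.1792) is x - 5t = const, so x = 0 - 5·1.1792 = -5.896.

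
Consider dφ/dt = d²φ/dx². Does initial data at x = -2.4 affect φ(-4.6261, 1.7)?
Yes, for any finite x. The heat equation has infinite propagation speed, so all initial data affects all points at any t > 0.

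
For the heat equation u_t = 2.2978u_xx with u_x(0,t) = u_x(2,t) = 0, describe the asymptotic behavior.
u → constant (steady state). Heat is conserved (no flux at boundaries); solution approaches the spatial average.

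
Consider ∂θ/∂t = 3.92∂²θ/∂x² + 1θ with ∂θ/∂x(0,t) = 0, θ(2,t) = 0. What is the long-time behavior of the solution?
As t → ∞, θ → 0. Diffusion dominates reaction (r=1 < κπ²/(4L²)≈2.42); solution decays.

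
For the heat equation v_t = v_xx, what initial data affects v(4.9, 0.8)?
The entire real line. The heat equation has infinite propagation speed: any initial disturbance instantly affects all points (though exponentially small far away).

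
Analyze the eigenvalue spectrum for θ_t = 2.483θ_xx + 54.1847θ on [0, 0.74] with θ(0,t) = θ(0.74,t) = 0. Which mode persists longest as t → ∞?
Eigenvalues: λₙ = 2.483n²π²/0.74² - 54.1847.
First three modes:
  n=1: λ₁ = 2.483π²/0.74² - 54.1847 ≈ -9.433
  n=2: λ₂ = 9.932π²/0.74² - 54.1847 ≈ 124.824
  n=3: λ₃ = 22.347π²/0.74² - 54.1847 ≈ 348.584
Since 2.483π²/0.74² ≈ 44.752 < 54.1847, λ₁ < 0.
The n=1 mode grows fastest (−λₙ is largest for n=1) → dominates.
Asymptotic: θ ~ c₁ sin(πx/0.74) e^{9.433t} (exponential growth at rate −λ₁ ≈ 9.433).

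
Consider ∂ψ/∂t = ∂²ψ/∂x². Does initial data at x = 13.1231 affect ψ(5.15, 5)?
Yes, for any finite x. The heat equation has infinite propagation speed, so all initial data affects all points at any t > 0.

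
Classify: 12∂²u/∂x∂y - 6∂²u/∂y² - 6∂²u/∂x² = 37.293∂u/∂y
Rewriting in standard form: -6∂²u/∂x² + 12∂²u/∂x∂y - 6∂²u/∂y² - 37.293∂u/∂y = 0. Parabolic (discriminant = 0).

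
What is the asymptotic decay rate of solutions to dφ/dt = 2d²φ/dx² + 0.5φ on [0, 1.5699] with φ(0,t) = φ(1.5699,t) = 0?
Eigenvalues: λₙ = 2n²π²/1.5699² - 0.5.
First three modes:
  n=1: λ₁ = 2π²/1.5699² - 0.5 ≈ 7.509
  n=2: λ₂ = 8π²/1.5699² - 0.5 ≈ 31.537
  n=3: λ₃ = 18π²/1.5699² - 0.5 ≈ 71.582
Since 2π²/1.5699² ≈ 8.009 > 0.5, all λₙ > 0.
The n=1 mode decays slowest → dominates as t → ∞.
Asymptotic: φ ~ c₁ sin(πx/1.5699) e^{-λ₁t} with decay rate λ₁ ≈ 7.509.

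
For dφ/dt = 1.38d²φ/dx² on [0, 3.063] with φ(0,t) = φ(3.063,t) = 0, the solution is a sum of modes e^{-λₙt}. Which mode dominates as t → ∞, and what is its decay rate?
Eigenvalues: λₙ = 1.38n²π²/3.063².
First three modes:
  n=1: λ₁ = 1.38π²/3.063² ≈ 1.452
  n=2: λ₂ = 5.52π²/3.063² ≈ 5.807 (4× faster decay)
  n=3: λ₃ = 12.42π²/3.063² ≈ 13.066 (9× faster decay)
As t → ∞, higher modes decay exponentially faster. The n=1 mode dominates: φ ~ c₁ sin(πx/3.063) e^{-λ₁t}.
Decay rate: λ₁ = 1.38π²/3.063² ≈ 1.452.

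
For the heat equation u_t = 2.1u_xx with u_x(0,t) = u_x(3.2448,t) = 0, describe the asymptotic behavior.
u → constant (steady state). Heat is conserved (no flux at boundaries); solution approaches the spatial average.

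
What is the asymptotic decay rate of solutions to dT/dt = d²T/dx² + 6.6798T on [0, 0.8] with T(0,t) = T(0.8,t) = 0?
Eigenvalues: λₙ = n²π²/0.8² - 6.6798.
First three modes:
  n=1: λ₁ = π²/0.8² - 6.6798 ≈ 8.741
  n=2: λ₂ = 4π²/0.8² - 6.6798 ≈ 55.005
  n=3: λ₃ = 9π²/0.8² - 6.6798 ≈ 132.112
Since π²/0.8² ≈ 15.421 > 6.6798, all λₙ > 0.
The n=1 mode decays slowest → dominates as t → ∞.
Asymptotic: T ~ c₁ sin(πx/0.8) e^{-λ₁t} with decay rate λ₁ ≈ 8.741.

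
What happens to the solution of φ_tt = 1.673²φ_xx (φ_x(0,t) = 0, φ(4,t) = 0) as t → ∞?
φ oscillates (no decay). Energy is conserved; the solution oscillates indefinitely as standing waves.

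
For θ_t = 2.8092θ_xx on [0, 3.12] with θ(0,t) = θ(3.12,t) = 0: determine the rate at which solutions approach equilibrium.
Eigenvalues: λₙ = 2.8092n²π²/3.12².
First three modes:
  n=1: λ₁ = 2.8092π²/3.12² ≈ 2.848
  n=2: λ₂ = 11.2368π²/3.12² ≈ 11.393 (4× faster decay)
  n=3: λ₃ = 25.2828π²/3.12² ≈ 25.634 (9× faster decay)
As t → ∞, higher modes decay exponentially faster. The n=1 mode dominates: θ ~ c₁ sin(πx/3.12) e^{-λ₁t}.
Decay rate: λ₁ = 2.8092π²/3.12² ≈ 2.848.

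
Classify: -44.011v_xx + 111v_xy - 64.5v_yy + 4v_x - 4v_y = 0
Hyperbolic (discriminant = 966.162).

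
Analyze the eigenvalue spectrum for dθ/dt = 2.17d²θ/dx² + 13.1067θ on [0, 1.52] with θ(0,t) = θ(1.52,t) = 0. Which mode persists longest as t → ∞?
Eigenvalues: λₙ = 2.17n²π²/1.52² - 13.1067.
First three modes:
  n=1: λ₁ = 2.17π²/1.52² - 13.1067 ≈ -3.837
  n=2: λ₂ = 8.68π²/1.52² - 13.1067 ≈ 23.973
  n=3: λ₃ = 19.53π²/1.52² - 13.1067 ≈ 70.322
Since 2.17π²/1.52² ≈ 9.27 < 13.1067, λ₁ < 0.
The n=1 mode grows fastest (−λₙ is largest for n=1) → dominates.
Asymptotic: θ ~ c₁ sin(πx/1.52) e^{3.837t} (exponential growth at rate −λ₁ ≈ 3.837).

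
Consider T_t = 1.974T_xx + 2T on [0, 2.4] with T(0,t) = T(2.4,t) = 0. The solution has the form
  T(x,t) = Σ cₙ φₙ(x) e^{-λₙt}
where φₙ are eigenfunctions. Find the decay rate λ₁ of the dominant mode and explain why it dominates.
Eigenvalues: λₙ = 1.974n²π²/2.4² - 2.
First three modes:
  n=1: λ₁ = 1.974π²/2.4² - 2 ≈ 1.382
  n=2: λ₂ = 7.896π²/2.4² - 2 ≈ 11.53
  n=3: λ₃ = 17.766π²/2.4² - 2 ≈ 28.442
Since 1.974π²/2.4² ≈ 3.382 > 2, all λₙ > 0.
The n=1 mode decays slowest → dominates as t → ∞.
Asymptotic: T ~ c₁ sin(πx/2.4) e^{-λ₁t} with decay rate λ₁ ≈ 1.382.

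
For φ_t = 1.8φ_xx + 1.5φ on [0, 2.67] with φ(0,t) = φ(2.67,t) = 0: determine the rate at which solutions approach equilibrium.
Eigenvalues: λₙ = 1.8n²π²/2.67² - 1.5.
First three modes:
  n=1: λ₁ = 1.8π²/2.67² - 1.5 ≈ 0.992
  n=2: λ₂ = 7.2π²/2.67² - 1.5 ≈ 8.468
  n=3: λ₃ = 16.2π²/2.67² - 1.5 ≈ 20.928
Since 1.8π²/2.67² ≈ 2.492 > 1.5, all λₙ > 0.
The n=1 mode decays slowest → dominates as t → ∞.
Asymptotic: φ ~ c₁ sin(πx/2.67) e^{-λ₁t} with decay rate λ₁ ≈ 0.992.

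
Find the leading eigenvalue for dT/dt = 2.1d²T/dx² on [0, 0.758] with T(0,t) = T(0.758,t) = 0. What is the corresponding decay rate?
Eigenvalues: λₙ = 2.1n²π²/0.758².
First three modes:
  n=1: λ₁ = 2.1π²/0.758² ≈ 36.073
  n=2: λ₂ = 8.4π²/0.758² ≈ 144.291 (4× faster decay)
  n=3: λ₃ = 18.9π²/0.758² ≈ 324.656 (9× faster decay)
As t → ∞, higher modes decay exponentially faster. The n=1 mode dominates: T ~ c₁ sin(πx/0.758) e^{-λ₁t}.
Decay rate: λ₁ = 2.1π²/0.758² ≈ 36.073.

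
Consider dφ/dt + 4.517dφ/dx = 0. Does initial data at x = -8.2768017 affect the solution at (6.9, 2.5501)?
No. Only data at x = -4.6188017 affects (6.9, 2.5501). Advection has one-way propagation along characteristics.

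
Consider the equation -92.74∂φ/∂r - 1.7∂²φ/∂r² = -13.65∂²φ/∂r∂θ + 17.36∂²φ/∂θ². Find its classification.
Rewriting in standard form: -1.7∂²φ/∂r² + 13.65∂²φ/∂r∂θ - 17.36∂²φ/∂θ² - 92.74∂φ/∂r = 0. Hyperbolic. (A = -1.7, B = 13.65, C = -17.36 gives B² - 4AC = 68.2745.)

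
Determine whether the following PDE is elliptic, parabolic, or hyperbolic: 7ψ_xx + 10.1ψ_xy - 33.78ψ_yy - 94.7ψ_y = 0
Coefficients: A = 7, B = 10.1, C = -33.78. B² - 4AC = 1047.85, which is positive, so the equation is hyperbolic.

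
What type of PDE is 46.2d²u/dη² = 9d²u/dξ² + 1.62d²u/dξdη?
Rewriting in standard form: -9d²u/dξ² - 1.62d²u/dξdη + 46.2d²u/dη² = 0. With A = -9, B = -1.62, C = 46.2, the discriminant is 1665.8244. This is a hyperbolic PDE.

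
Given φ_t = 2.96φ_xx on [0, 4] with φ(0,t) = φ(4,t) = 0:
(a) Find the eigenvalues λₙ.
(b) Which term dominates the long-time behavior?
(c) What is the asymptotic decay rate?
Eigenvalues: λₙ = 2.96n²π²/4².
First three modes:
  n=1: λ₁ = 2.96π²/4² ≈ 1.826
  n=2: λ₂ = 11.84π²/4² ≈ 7.304 (4× faster decay)
  n=3: λ₃ = 26.64π²/4² ≈ 16.433 (9× faster decay)
As t → ∞, higher modes decay exponentially faster. The n=1 mode dominates: φ ~ c₁ sin(πx/4) e^{-λ₁t}.
Decay rate: λ₁ = 2.96π²/4² ≈ 1.826.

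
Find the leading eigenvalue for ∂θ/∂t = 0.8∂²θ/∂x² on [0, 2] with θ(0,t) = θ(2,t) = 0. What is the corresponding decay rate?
Eigenvalues: λₙ = 0.8n²π²/2².
First three modes:
  n=1: λ₁ = 0.8π²/2² ≈ 1.974
  n=2: λ₂ = 3.2π²/2² ≈ 7.896 (4× faster decay)
  n=3: λ₃ = 7.2π²/2² ≈ 17.765 (9× faster decay)
As t → ∞, higher modes decay exponentially faster. The n=1 mode dominates: θ ~ c₁ sin(πx/2) e^{-λ₁t}.
Decay rate: λ₁ = 0.8π²/2² ≈ 1.974.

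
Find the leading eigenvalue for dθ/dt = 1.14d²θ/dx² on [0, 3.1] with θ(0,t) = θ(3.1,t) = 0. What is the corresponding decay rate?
Eigenvalues: λₙ = 1.14n²π²/3.1².
First three modes:
  n=1: λ₁ = 1.14π²/3.1² ≈ 1.171
  n=2: λ₂ = 4.56π²/3.1² ≈ 4.683 (4× faster decay)
  n=3: λ₃ = 10.26π²/3.1² ≈ 10.537 (9× faster decay)
As t → ∞, higher modes decay exponentially faster. The n=1 mode dominates: θ ~ c₁ sin(πx/3.1) e^{-λ₁t}.
Decay rate: λ₁ = 1.14π²/3.1² ≈ 1.171.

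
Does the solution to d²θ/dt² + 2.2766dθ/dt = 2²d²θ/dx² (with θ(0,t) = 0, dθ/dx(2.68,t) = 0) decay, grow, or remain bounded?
θ → 0. Damping (γ=2.2766) dissipates energy; oscillations decay exponentially.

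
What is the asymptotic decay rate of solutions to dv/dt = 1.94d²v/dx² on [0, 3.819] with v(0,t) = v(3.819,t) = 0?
Eigenvalues: λₙ = 1.94n²π²/3.819².
First three modes:
  n=1: λ₁ = 1.94π²/3.819² ≈ 1.313
  n=2: λ₂ = 7.76π²/3.819² ≈ 5.251 (4× faster decay)
  n=3: λ₃ = 17.46π²/3.819² ≈ 11.815 (9× faster decay)
As t → ∞, higher modes decay exponentially faster. The n=1 mode dominates: v ~ c₁ sin(πx/3.819) e^{-λ₁t}.
Decay rate: λ₁ = 1.94π²/3.819² ≈ 1.313.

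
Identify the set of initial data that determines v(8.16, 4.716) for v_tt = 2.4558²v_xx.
Domain of dependence: [-3.4215528, 19.7415528]. Signals travel at speed 2.4558, so data within |x - 8.16| ≤ 2.4558·4.716 = 11.5815528 can reach the point.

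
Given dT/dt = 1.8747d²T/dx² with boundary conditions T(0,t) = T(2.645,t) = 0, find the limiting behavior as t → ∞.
T → 0. Heat diffuses out through both boundaries.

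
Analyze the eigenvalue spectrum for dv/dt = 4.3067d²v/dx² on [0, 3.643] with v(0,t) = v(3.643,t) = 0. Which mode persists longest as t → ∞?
Eigenvalues: λₙ = 4.3067n²π²/3.643².
First three modes:
  n=1: λ₁ = 4.3067π²/3.643² ≈ 3.203
  n=2: λ₂ = 17.2268π²/3.643² ≈ 12.811 (4× faster decay)
  n=3: λ₃ = 38.7603π²/3.643² ≈ 28.825 (9× faster decay)
As t → ∞, higher modes decay exponentially faster. The n=1 mode dominates: v ~ c₁ sin(πx/3.643) e^{-λ₁t}.
Decay rate: λ₁ = 4.3067π²/3.643² ≈ 3.203.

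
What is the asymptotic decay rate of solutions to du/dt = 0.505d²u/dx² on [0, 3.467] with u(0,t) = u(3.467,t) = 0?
Eigenvalues: λₙ = 0.505n²π²/3.467².
First three modes:
  n=1: λ₁ = 0.505π²/3.467² ≈ 0.415
  n=2: λ₂ = 2.02π²/3.467² ≈ 1.659 (4× faster decay)
  n=3: λ₃ = 4.545π²/3.467² ≈ 3.732 (9× faster decay)
As t → ∞, higher modes decay exponentially faster. The n=1 mode dominates: u ~ c₁ sin(πx/3.467) e^{-λ₁t}.
Decay rate: λ₁ = 0.505π²/3.467² ≈ 0.415.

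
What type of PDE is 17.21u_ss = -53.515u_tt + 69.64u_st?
Rewriting in standard form: 17.21u_ss - 69.64u_st + 53.515u_tt = 0. With A = 17.21, B = -69.64, C = 53.515, the discriminant is 1165.757. This is a hyperbolic PDE.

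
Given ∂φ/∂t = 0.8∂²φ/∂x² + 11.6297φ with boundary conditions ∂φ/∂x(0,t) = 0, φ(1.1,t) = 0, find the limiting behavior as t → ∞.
φ grows unboundedly. Reaction dominates diffusion (r=11.6297 > κπ²/(4L²)≈1.63); solution grows exponentially.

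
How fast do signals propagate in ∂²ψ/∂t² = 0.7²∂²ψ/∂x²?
Speed = 0.7. Information travels along characteristics x = x₀ ± 0.7t.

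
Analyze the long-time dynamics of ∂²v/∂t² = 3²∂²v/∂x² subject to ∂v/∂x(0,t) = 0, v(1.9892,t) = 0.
Long-time behavior: v oscillates (no decay). Energy is conserved; the solution oscillates indefinitely as standing waves.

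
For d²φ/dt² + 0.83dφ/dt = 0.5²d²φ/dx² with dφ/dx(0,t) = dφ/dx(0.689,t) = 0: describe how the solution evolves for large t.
φ → constant (steady state). Damping (γ=0.83) dissipates the nonconstant modes; with Neumann BCs the spatial average obeys M''+γM'=0 and tends to a finite limit.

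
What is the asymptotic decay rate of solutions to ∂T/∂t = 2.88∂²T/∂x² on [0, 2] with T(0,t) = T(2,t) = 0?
Eigenvalues: λₙ = 2.88n²π²/2².
First three modes:
  n=1: λ₁ = 2.88π²/2² ≈ 7.106
  n=2: λ₂ = 11.52π²/2² ≈ 28.424 (4× faster decay)
  n=3: λ₃ = 25.92π²/2² ≈ 63.955 (9× faster decay)
As t → ∞, higher modes decay exponentially faster. The n=1 mode dominates: T ~ c₁ sin(πx/2) e^{-λ₁t}.
Decay rate: λ₁ = 2.88π²/2² ≈ 7.106.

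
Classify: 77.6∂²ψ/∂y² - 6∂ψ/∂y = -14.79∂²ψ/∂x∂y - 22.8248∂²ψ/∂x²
Rewriting in standard form: 22.8248∂²ψ/∂x² + 14.79∂²ψ/∂x∂y + 77.6∂²ψ/∂y² - 6∂ψ/∂y = 0. Elliptic (discriminant = -6866.07382).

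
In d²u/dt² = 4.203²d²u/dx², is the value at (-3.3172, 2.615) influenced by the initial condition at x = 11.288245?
No. The domain of dependence is [-14.308045, 7.673645], and 11.288245 is outside this interval.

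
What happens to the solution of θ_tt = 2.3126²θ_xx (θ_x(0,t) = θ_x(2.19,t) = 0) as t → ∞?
θ oscillates about a mean that drifts linearly in t (generically unbounded; no decay). There is no damping, so the nonconstant modes persist as standing waves (energy conserved, no decay). But with Neumann conditions at both ends the constant mode has eigenvalue 0: the spatial mean M(t) of θ satisfies M'' = 0, so M(t) = M(0) + M'(0)·t. Unless the initial velocity has zero mean (∫θ_t(x,0)dx = 0), the solution grows linearly in t (unbounded, though not exponentially); if it does have zero mean, the solution stays bounded and simply oscillates.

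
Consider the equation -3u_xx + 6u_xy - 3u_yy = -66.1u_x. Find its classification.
Rewriting in standard form: -3u_xx + 6u_xy - 3u_yy + 66.1u_x = 0. Parabolic. (A = -3, B = 6, C = -3 gives B² - 4AC = 0.)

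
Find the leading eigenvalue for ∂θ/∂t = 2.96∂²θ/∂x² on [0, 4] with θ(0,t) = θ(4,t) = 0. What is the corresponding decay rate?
Eigenvalues: λₙ = 2.96n²π²/4².
First three modes:
  n=1: λ₁ = 2.96π²/4² ≈ 1.826
  n=2: λ₂ = 11.84π²/4² ≈ 7.304 (4× faster decay)
  n=3: λ₃ = 26.64π²/4² ≈ 16.433 (9× faster decay)
As t → ∞, higher modes decay exponentially faster. The n=1 mode dominates: θ ~ c₁ sin(πx/4) e^{-λ₁t}.
Decay rate: λ₁ = 2.96π²/4² ≈ 1.826.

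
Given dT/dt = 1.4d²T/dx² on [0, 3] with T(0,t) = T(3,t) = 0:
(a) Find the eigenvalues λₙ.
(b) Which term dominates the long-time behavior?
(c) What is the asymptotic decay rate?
Eigenvalues: λₙ = 1.4n²π²/3².
First three modes:
  n=1: λ₁ = 1.4π²/3² ≈ 1.535
  n=2: λ₂ = 5.6π²/3² ≈ 6.141 (4× faster decay)
  n=3: λ₃ = 12.6π²/3² ≈ 13.817 (9× faster decay)
As t → ∞, higher modes decay exponentially faster. The n=1 mode dominates: T ~ c₁ sin(πx/3) e^{-λ₁t}.
Decay rate: λ₁ = 1.4π²/3² ≈ 1.535.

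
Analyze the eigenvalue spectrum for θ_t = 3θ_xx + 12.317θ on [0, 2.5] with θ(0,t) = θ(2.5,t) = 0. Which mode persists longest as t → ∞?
Eigenvalues: λₙ = 3n²π²/2.5² - 12.317.
First three modes:
  n=1: λ₁ = 3π²/2.5² - 12.317 ≈ -7.58
  n=2: λ₂ = 12π²/2.5² - 12.317 ≈ 6.633
  n=3: λ₃ = 27π²/2.5² - 12.317 ≈ 30.32
Since 3π²/2.5² ≈ 4.737 < 12.317, λ₁ < 0.
The n=1 mode grows fastest (−λₙ is largest for n=1) → dominates.
Asymptotic: θ ~ c₁ sin(πx/2.5) e^{7.58t} (exponential growth at rate −λ₁ ≈ 7.58).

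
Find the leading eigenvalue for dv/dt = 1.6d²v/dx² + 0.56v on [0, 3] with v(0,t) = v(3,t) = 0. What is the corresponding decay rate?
Eigenvalues: λₙ = 1.6n²π²/3² - 0.56.
First three modes:
  n=1: λ₁ = 1.6π²/3² - 0.56 ≈ 1.195
  n=2: λ₂ = 6.4π²/3² - 0.56 ≈ 6.458
  n=3: λ₃ = 14.4π²/3² - 0.56 ≈ 15.231
Since 1.6π²/3² ≈ 1.755 > 0.56, all λₙ > 0.
The n=1 mode decays slowest → dominates as t → ∞.
Asymptotic: v ~ c₁ sin(πx/3) e^{-λ₁t} with decay rate λ₁ ≈ 1.195.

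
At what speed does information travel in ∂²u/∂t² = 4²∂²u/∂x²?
Speed = 4. Information travels along characteristics x = x₀ ± 4t.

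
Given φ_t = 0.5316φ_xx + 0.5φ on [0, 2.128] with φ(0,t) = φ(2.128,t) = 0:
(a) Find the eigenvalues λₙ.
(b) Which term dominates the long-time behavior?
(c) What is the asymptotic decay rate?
Eigenvalues: λₙ = 0.5316n²π²/2.128² - 0.5.
First three modes:
  n=1: λ₁ = 0.5316π²/2.128² - 0.5 ≈ 0.659
  n=2: λ₂ = 2.1264π²/2.128² - 0.5 ≈ 4.134
  n=3: λ₃ = 4.7844π²/2.128² - 0.5 ≈ 9.928
Since 0.5316π²/2.128² ≈ 1.159 > 0.5, all λₙ > 0.
The n=1 mode decays slowest → dominates as t → ∞.
Asymptotic: φ ~ c₁ sin(πx/2.128) e^{-λ₁t} with decay rate λ₁ ≈ 0.659.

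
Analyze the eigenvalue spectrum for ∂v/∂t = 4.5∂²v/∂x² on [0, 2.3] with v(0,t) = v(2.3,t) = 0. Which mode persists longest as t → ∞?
Eigenvalues: λₙ = 4.5n²π²/2.3².
First three modes:
  n=1: λ₁ = 4.5π²/2.3² ≈ 8.396
  n=2: λ₂ = 18π²/2.3² ≈ 33.583 (4× faster decay)
  n=3: λ₃ = 40.5π²/2.3² ≈ 75.561 (9× faster decay)
As t → ∞, higher modes decay exponentially faster. The n=1 mode dominates: v ~ c₁ sin(πx/2.3) e^{-λ₁t}.
Decay rate: λ₁ = 4.5π²/2.3² ≈ 8.396.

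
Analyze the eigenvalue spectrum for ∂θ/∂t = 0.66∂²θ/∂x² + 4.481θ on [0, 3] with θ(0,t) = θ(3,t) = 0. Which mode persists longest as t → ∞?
Eigenvalues: λₙ = 0.66n²π²/3² - 4.481.
First three modes:
  n=1: λ₁ = 0.66π²/3² - 4.481 ≈ -3.757
  n=2: λ₂ = 2.64π²/3² - 4.481 ≈ -1.586
  n=3: λ₃ = 5.94π²/3² - 4.481 ≈ 2.033
Since 0.66π²/3² ≈ 0.724 < 4.481, λ₁ < 0.
The n=1 mode grows fastest (−λₙ is largest for n=1) → dominates.
Asymptotic: θ ~ c₁ sin(πx/3) e^{3.757t} (exponential growth at rate −λ₁ ≈ 3.757).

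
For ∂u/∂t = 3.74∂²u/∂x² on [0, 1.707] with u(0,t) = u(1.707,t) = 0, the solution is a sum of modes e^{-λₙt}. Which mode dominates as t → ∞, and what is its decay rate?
Eigenvalues: λₙ = 3.74n²π²/1.707².
First three modes:
  n=1: λ₁ = 3.74π²/1.707² ≈ 12.668
  n=2: λ₂ = 14.96π²/1.707² ≈ 50.672 (4× faster decay)
  n=3: λ₃ = 33.66π²/1.707² ≈ 114.011 (9× faster decay)
As t → ∞, higher modes decay exponentially faster. The n=1 mode dominates: u ~ c₁ sin(πx/1.707) e^{-λ₁t}.
Decay rate: λ₁ = 3.74π²/1.707² ≈ 12.668.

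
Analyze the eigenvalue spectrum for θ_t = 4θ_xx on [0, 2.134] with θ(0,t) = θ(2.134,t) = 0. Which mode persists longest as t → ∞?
Eigenvalues: λₙ = 4n²π²/2.134².
First three modes:
  n=1: λ₁ = 4π²/2.134² ≈ 8.669
  n=2: λ₂ = 16π²/2.134² ≈ 34.676 (4× faster decay)
  n=3: λ₃ = 36π²/2.134² ≈ 78.021 (9× faster decay)
As t → ∞, higher modes decay exponentially faster. The n=1 mode dominates: θ ~ c₁ sin(πx/2.134) e^{-λ₁t}.
Decay rate: λ₁ = 4π²/2.134² ≈ 8.669.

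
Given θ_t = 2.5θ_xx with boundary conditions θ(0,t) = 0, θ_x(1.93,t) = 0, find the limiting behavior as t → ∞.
θ → 0. Heat escapes through the Dirichlet boundary.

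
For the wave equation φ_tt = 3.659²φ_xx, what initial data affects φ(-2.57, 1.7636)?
Domain of dependence: [-9.0230124, 3.8830124]. Signals travel at speed 3.659, so data within |x - -2.57| ≤ 3.659·1.7636 = 6.4530124 can reach the point.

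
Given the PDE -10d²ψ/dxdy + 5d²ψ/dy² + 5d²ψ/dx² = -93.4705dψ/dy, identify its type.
Rewriting in standard form: 5d²ψ/dx² - 10d²ψ/dxdy + 5d²ψ/dy² + 93.4705dψ/dy = 0. The second-order coefficients are A = 5, B = -10, C = 5. Since B² - 4AC = 0 = 0, this is a parabolic PDE.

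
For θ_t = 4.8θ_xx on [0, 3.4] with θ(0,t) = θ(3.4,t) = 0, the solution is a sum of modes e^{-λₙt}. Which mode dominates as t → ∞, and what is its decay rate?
Eigenvalues: λₙ = 4.8n²π²/3.4².
First three modes:
  n=1: λ₁ = 4.8π²/3.4² ≈ 4.098
  n=2: λ₂ = 19.2π²/3.4² ≈ 16.392 (4× faster decay)
  n=3: λ₃ = 43.2π²/3.4² ≈ 36.883 (9× faster decay)
As t → ∞, higher modes decay exponentially faster. The n=1 mode dominates: θ ~ c₁ sin(πx/3.4) e^{-λ₁t}.
Decay rate: λ₁ = 4.8π²/3.4² ≈ 4.098.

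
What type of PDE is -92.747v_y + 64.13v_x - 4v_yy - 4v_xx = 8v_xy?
Rewriting in standard form: -4v_xx - 8v_xy - 4v_yy + 64.13v_x - 92.747v_y = 0. With A = -4, B = -8, C = -4, the discriminant is 0. This is a parabolic PDE.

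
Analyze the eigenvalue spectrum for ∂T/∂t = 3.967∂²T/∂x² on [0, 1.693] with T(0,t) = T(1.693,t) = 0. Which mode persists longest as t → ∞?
Eigenvalues: λₙ = 3.967n²π²/1.693².
First three modes:
  n=1: λ₁ = 3.967π²/1.693² ≈ 13.66
  n=2: λ₂ = 15.868π²/1.693² ≈ 54.64 (4× faster decay)
  n=3: λ₃ = 35.703π²/1.693² ≈ 122.939 (9× faster decay)
As t → ∞, higher modes decay exponentially faster. The n=1 mode dominates: T ~ c₁ sin(πx/1.693) e^{-λ₁t}.
Decay rate: λ₁ = 3.967π²/1.693² ≈ 13.66.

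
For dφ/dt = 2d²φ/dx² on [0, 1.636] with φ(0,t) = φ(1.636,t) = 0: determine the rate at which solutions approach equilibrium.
Eigenvalues: λₙ = 2n²π²/1.636².
First three modes:
  n=1: λ₁ = 2π²/1.636² ≈ 7.375
  n=2: λ₂ = 8π²/1.636² ≈ 29.5 (4× faster decay)
  n=3: λ₃ = 18π²/1.636² ≈ 66.375 (9× faster decay)
As t → ∞, higher modes decay exponentially faster. The n=1 mode dominates: φ ~ c₁ sin(πx/1.636) e^{-λ₁t}.
Decay rate: λ₁ = 2π²/1.636² ≈ 7.375.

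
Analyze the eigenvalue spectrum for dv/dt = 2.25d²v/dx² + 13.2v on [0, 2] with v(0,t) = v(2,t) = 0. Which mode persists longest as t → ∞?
Eigenvalues: λₙ = 2.25n²π²/2² - 13.2.
First three modes:
  n=1: λ₁ = 2.25π²/2² - 13.2 ≈ -7.648
  n=2: λ₂ = 9π²/2² - 13.2 ≈ 9.007
  n=3: λ₃ = 20.25π²/2² - 13.2 ≈ 36.765
Since 2.25π²/2² ≈ 5.552 < 13.2, λ₁ < 0.
The n=1 mode grows fastest (−λₙ is largest for n=1) → dominates.
Asymptotic: v ~ c₁ sin(πx/2) e^{7.648t} (exponential growth at rate −λ₁ ≈ 7.648).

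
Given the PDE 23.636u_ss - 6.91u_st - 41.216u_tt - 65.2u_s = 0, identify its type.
The second-order coefficients are A = 23.636, B = -6.91, C = -41.216. Since B² - 4AC = 3944.473604 > 0, this is a hyperbolic PDE.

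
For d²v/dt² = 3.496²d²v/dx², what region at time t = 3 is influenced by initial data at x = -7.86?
Domain of influence: [-18.348, 2.628]. Data at x = -7.86 spreads outward at speed 3.496.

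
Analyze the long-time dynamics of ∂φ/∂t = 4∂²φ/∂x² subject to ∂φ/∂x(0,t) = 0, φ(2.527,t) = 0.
Long-time behavior: φ → 0. Heat escapes through the Dirichlet boundary.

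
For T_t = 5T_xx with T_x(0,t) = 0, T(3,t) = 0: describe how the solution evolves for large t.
T → 0. Heat escapes through the Dirichlet boundary.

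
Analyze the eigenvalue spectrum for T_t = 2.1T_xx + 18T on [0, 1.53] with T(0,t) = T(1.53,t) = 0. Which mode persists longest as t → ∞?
Eigenvalues: λₙ = 2.1n²π²/1.53² - 18.
First three modes:
  n=1: λ₁ = 2.1π²/1.53² - 18 ≈ -9.146
  n=2: λ₂ = 8.4π²/1.53² - 18 ≈ 17.416
  n=3: λ₃ = 18.9π²/1.53² - 18 ≈ 61.685
Since 2.1π²/1.53² ≈ 8.854 < 18, λ₁ < 0.
The n=1 mode grows fastest (−λₙ is largest for n=1) → dominates.
Asymptotic: T ~ c₁ sin(πx/1.53) e^{9.146t} (exponential growth at rate −λ₁ ≈ 9.146).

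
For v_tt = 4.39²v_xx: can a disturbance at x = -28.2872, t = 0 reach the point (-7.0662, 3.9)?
No. The domain of dependence is [-24.1872, 10.0548], and -28.2872 is outside this interval.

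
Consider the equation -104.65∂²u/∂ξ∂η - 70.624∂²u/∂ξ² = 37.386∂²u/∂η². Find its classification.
Rewriting in standard form: -70.624∂²u/∂ξ² - 104.65∂²u/∂ξ∂η - 37.386∂²u/∂η² = 0. Hyperbolic. (A = -70.624, B = -104.65, C = -37.386 gives B² - 4AC = 390.227044.)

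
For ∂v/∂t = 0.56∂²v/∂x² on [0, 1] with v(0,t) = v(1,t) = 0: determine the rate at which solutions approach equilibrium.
Eigenvalues: λₙ = 0.56n²π².
First three modes:
  n=1: λ₁ = 0.56π² ≈ 5.527
  n=2: λ₂ = 2.24π² ≈ 22.108 (4× faster decay)
  n=3: λ₃ = 5.04π² ≈ 49.743 (9× faster decay)
As t → ∞, higher modes decay exponentially faster. The n=1 mode dominates: v ~ c₁ sin(πx) e^{-λ₁t}.
Decay rate: λ₁ = 0.56π² ≈ 5.527.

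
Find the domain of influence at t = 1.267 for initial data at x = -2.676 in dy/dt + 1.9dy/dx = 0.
At x = -0.2687. The characteristic carries data from (-2.676, 0) to (-0.2687, 1.267).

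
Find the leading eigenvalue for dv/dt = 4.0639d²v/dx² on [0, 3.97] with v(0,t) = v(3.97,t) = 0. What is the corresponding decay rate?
Eigenvalues: λₙ = 4.0639n²π²/3.97².
First three modes:
  n=1: λ₁ = 4.0639π²/3.97² ≈ 2.545
  n=2: λ₂ = 16.2556π²/3.97² ≈ 10.179 (4× faster decay)
  n=3: λ₃ = 36.5751π²/3.97² ≈ 22.904 (9× faster decay)
As t → ∞, higher modes decay exponentially faster. The n=1 mode dominates: v ~ c₁ sin(πx/3.97) e^{-λ₁t}.
Decay rate: λ₁ = 4.0639π²/3.97² ≈ 2.545.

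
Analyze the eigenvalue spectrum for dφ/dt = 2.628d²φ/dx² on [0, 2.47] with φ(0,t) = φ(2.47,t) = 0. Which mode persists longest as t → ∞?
Eigenvalues: λₙ = 2.628n²π²/2.47².
First three modes:
  n=1: λ₁ = 2.628π²/2.47² ≈ 4.251
  n=2: λ₂ = 10.512π²/2.47² ≈ 17.006 (4× faster decay)
  n=3: λ₃ = 23.652π²/2.47² ≈ 38.263 (9× faster decay)
As t → ∞, higher modes decay exponentially faster. The n=1 mode dominates: φ ~ c₁ sin(πx/2.47) e^{-λ₁t}.
Decay rate: λ₁ = 2.628π²/2.47² ≈ 4.251.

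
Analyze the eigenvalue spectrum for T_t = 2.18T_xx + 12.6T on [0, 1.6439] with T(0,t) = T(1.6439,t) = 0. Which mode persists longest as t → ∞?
Eigenvalues: λₙ = 2.18n²π²/1.6439² - 12.6.
First three modes:
  n=1: λ₁ = 2.18π²/1.6439² - 12.6 ≈ -4.638
  n=2: λ₂ = 8.72π²/1.6439² - 12.6 ≈ 19.247
  n=3: λ₃ = 19.62π²/1.6439² - 12.6 ≈ 59.055
Since 2.18π²/1.6439² ≈ 7.962 < 12.6, λ₁ < 0.
The n=1 mode grows fastest (−λₙ is largest for n=1) → dominates.
Asymptotic: T ~ c₁ sin(πx/1.6439) e^{4.638t} (exponential growth at rate −λ₁ ≈ 4.638).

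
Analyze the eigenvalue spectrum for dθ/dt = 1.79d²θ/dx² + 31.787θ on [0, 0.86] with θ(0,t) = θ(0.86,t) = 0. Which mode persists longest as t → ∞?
Eigenvalues: λₙ = 1.79n²π²/0.86² - 31.787.
First three modes:
  n=1: λ₁ = 1.79π²/0.86² - 31.787 ≈ -7.9
  n=2: λ₂ = 7.16π²/0.86² - 31.787 ≈ 63.76
  n=3: λ₃ = 16.11π²/0.86² - 31.787 ≈ 183.193
Since 1.79π²/0.86² ≈ 23.887 < 31.787, λ₁ < 0.
The n=1 mode grows fastest (−λₙ is largest for n=1) → dominates.
Asymptotic: θ ~ c₁ sin(πx/0.86) e^{7.9t} (exponential growth at rate −λ₁ ≈ 7.9).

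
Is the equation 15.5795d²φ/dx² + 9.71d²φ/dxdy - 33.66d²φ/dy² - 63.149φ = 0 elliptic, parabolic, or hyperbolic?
Computing B² - 4AC with A = 15.5795, B = 9.71, C = -33.66: discriminant = 2191.90798 (positive). Answer: hyperbolic.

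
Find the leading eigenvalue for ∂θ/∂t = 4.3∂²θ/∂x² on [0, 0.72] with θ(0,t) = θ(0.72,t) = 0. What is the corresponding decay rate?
Eigenvalues: λₙ = 4.3n²π²/0.72².
First three modes:
  n=1: λ₁ = 4.3π²/0.72² ≈ 81.866
  n=2: λ₂ = 17.2π²/0.72² ≈ 327.464 (4× faster decay)
  n=3: λ₃ = 38.7π²/0.72² ≈ 736.793 (9× faster decay)
As t → ∞, higher modes decay exponentially faster. The n=1 mode dominates: θ ~ c₁ sin(πx/0.72) e^{-λ₁t}.
Decay rate: λ₁ = 4.3π²/0.72² ≈ 81.866.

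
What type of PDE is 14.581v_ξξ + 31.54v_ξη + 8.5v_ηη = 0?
With A = 14.581, B = 31.54, C = 8.5, the discriminant is 499.0176. This is a hyperbolic PDE.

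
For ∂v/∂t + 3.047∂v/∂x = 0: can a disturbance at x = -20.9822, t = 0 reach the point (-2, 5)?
No. Only data at x = -17.235 affects (-2, 5). Advection has one-way propagation along characteristics.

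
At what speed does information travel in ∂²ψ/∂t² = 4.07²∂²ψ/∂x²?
Speed = 4.07. Information travels along characteristics x = x₀ ± 4.07t.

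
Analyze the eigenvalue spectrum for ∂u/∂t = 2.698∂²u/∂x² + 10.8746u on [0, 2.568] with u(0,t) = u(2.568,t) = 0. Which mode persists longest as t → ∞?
Eigenvalues: λₙ = 2.698n²π²/2.568² - 10.8746.
First three modes:
  n=1: λ₁ = 2.698π²/2.568² - 10.8746 ≈ -6.837
  n=2: λ₂ = 10.792π²/2.568² - 10.8746 ≈ 5.277
  n=3: λ₃ = 24.282π²/2.568² - 10.8746 ≈ 25.466
Since 2.698π²/2.568² ≈ 4.038 < 10.8746, λ₁ < 0.
The n=1 mode grows fastest (−λₙ is largest for n=1) → dominates.
Asymptotic: u ~ c₁ sin(πx/2.568) e^{6.837t} (exponential growth at rate −λ₁ ≈ 6.837).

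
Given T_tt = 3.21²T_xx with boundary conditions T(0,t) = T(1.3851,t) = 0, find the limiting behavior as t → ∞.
T oscillates (no decay). Energy is conserved; the solution oscillates indefinitely as standing waves.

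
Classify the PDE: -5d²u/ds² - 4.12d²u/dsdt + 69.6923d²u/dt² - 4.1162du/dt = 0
A = -5, B = -4.12, C = 69.6923. Discriminant B² - 4AC = 1410.8204. Since 1410.8204 > 0, hyperbolic.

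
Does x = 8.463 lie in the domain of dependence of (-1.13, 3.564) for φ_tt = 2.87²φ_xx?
Yes. The domain of dependence is [-11.35868, 9.09868], and 8.463 ∈ [-11.35868, 9.09868].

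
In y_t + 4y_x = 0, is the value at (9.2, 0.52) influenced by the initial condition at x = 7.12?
Yes. The characteristic through (9.2, 0.52) passes through x = 7.12.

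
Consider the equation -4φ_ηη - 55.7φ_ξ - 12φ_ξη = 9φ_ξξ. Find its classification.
Rewriting in standard form: -9φ_ξξ - 12φ_ξη - 4φ_ηη - 55.7φ_ξ = 0. Parabolic. (A = -9, B = -12, C = -4 gives B² - 4AC = 0.)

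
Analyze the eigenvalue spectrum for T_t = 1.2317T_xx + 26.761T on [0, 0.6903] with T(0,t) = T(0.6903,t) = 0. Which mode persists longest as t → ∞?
Eigenvalues: λₙ = 1.2317n²π²/0.6903² - 26.761.
First three modes:
  n=1: λ₁ = 1.2317π²/0.6903² - 26.761 ≈ -1.25
  n=2: λ₂ = 4.9268π²/0.6903² - 26.761 ≈ 75.283
  n=3: λ₃ = 11.0853π²/0.6903² - 26.761 ≈ 202.839
Since 1.2317π²/0.6903² ≈ 25.511 < 26.761, λ₁ < 0.
The n=1 mode grows fastest (−λₙ is largest for n=1) → dominates.
Asymptotic: T ~ c₁ sin(πx/0.6903) e^{1.25t} (exponential growth at rate −λ₁ ≈ 1.25).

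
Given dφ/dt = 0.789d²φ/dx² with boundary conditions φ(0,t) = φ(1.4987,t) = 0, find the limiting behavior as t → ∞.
φ → 0. Heat diffuses out through both boundaries.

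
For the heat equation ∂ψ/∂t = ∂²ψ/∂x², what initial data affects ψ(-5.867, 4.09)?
The entire real line. The heat equation has infinite propagation speed: any initial disturbance instantly affects all points (though exponentially small far away).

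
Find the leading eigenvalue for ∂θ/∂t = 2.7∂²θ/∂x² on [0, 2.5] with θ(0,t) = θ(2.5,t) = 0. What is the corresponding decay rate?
Eigenvalues: λₙ = 2.7n²π²/2.5².
First three modes:
  n=1: λ₁ = 2.7π²/2.5² ≈ 4.264
  n=2: λ₂ = 10.8π²/2.5² ≈ 17.055 (4× faster decay)
  n=3: λ₃ = 24.3π²/2.5² ≈ 38.373 (9× faster decay)
As t → ∞, higher modes decay exponentially faster. The n=1 mode dominates: θ ~ c₁ sin(πx/2.5) e^{-λ₁t}.
Decay rate: λ₁ = 2.7π²/2.5² ≈ 4.264.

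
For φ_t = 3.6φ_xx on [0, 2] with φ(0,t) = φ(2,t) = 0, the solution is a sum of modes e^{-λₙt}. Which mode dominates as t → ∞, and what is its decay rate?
Eigenvalues: λₙ = 3.6n²π²/2².
First three modes:
  n=1: λ₁ = 3.6π²/2² ≈ 8.883
  n=2: λ₂ = 14.4π²/2² ≈ 35.531 (4× faster decay)
  n=3: λ₃ = 32.4π²/2² ≈ 79.944 (9× faster decay)
As t → ∞, higher modes decay exponentially faster. The n=1 mode dominates: φ ~ c₁ sin(πx/2) e^{-λ₁t}.
Decay rate: λ₁ = 3.6π²/2² ≈ 8.883.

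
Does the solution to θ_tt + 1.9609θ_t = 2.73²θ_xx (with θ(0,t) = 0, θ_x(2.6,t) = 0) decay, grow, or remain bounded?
θ → 0. Damping (γ=1.9609) dissipates energy; oscillations decay exponentially.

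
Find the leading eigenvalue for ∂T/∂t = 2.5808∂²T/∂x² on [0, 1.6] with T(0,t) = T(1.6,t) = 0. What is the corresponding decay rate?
Eigenvalues: λₙ = 2.5808n²π²/1.6².
First three modes:
  n=1: λ₁ = 2.5808π²/1.6² ≈ 9.95
  n=2: λ₂ = 10.3232π²/1.6² ≈ 39.799 (4× faster decay)
  n=3: λ₃ = 23.2272π²/1.6² ≈ 89.548 (9× faster decay)
As t → ∞, higher modes decay exponentially faster. The n=1 mode dominates: T ~ c₁ sin(πx/1.6) e^{-λ₁t}.
Decay rate: λ₁ = 2.5808π²/1.6² ≈ 9.95.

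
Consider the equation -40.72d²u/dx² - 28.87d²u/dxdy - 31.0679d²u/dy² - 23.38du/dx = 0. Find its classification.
Elliptic. (A = -40.72, B = -28.87, C = -31.0679 gives B² - 4AC = -4226.862652.)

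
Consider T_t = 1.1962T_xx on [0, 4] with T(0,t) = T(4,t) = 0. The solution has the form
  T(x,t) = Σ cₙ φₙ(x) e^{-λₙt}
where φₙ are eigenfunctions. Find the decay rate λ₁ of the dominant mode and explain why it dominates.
Eigenvalues: λₙ = 1.1962n²π²/4².
First three modes:
  n=1: λ₁ = 1.1962π²/4² ≈ 0.738
  n=2: λ₂ = 4.7848π²/4² ≈ 2.952 (4× faster decay)
  n=3: λ₃ = 10.7658π²/4² ≈ 6.641 (9× faster decay)
As t → ∞, higher modes decay exponentially faster. The n=1 mode dominates: T ~ c₁ sin(πx/4) e^{-λ₁t}.
Decay rate: λ₁ = 1.1962π²/4² ≈ 0.738.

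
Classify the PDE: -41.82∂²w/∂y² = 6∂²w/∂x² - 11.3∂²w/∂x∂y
Rewriting in standard form: -6∂²w/∂x² + 11.3∂²w/∂x∂y - 41.82∂²w/∂y² = 0. A = -6, B = 11.3, C = -41.82. Discriminant B² - 4AC = -875.99. Since -875.99 < 0, elliptic.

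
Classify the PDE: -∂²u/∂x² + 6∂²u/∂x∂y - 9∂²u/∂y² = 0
A = -1, B = 6, C = -9. Discriminant B² - 4AC = 0. Since 0 = 0, parabolic.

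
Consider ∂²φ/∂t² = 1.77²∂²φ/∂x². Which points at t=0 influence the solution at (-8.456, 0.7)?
Domain of dependence: [-9.695, -7.217]. Signals travel at speed 1.77, so data within |x - -8.456| ≤ 1.77·0.7 = 1.239 can reach the point.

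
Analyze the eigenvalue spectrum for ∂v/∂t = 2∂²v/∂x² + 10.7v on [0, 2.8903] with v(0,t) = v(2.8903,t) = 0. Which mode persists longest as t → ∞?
Eigenvalues: λₙ = 2n²π²/2.8903² - 10.7.
First three modes:
  n=1: λ₁ = 2π²/2.8903² - 10.7 ≈ -8.337
  n=2: λ₂ = 8π²/2.8903² - 10.7 ≈ -1.248
  n=3: λ₃ = 18π²/2.8903² - 10.7 ≈ 10.566
Since 2π²/2.8903² ≈ 2.363 < 10.7, λ₁ < 0.
The n=1 mode grows fastest (−λₙ is largest for n=1) → dominates.
Asymptotic: v ~ c₁ sin(πx/2.8903) e^{8.337t} (exponential growth at rate −λ₁ ≈ 8.337).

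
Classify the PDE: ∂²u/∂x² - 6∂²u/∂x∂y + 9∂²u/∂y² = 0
A = 1, B = -6, C = 9. Discriminant B² - 4AC = 0. Since 0 = 0, parabolic.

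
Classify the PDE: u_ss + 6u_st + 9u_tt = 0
A = 1, B = 6, C = 9. Discriminant B² - 4AC = 0. Since 0 = 0, parabolic.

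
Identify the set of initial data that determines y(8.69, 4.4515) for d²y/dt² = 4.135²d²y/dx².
Domain of dependence: [-9.7169525, 27.0969525]. Signals travel at speed 4.135, so data within |x - 8.69| ≤ 4.135·4.4515 = 18.4069525 can reach the point.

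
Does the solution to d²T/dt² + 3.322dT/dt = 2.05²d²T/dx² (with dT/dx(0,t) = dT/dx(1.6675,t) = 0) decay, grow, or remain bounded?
T → constant (steady state). Damping (γ=3.322) dissipates the nonconstant modes; with Neumann BCs the spatial average obeys M''+γM'=0 and tends to a finite limit.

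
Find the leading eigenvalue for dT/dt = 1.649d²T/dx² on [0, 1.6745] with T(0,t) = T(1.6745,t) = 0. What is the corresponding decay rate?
Eigenvalues: λₙ = 1.649n²π²/1.6745².
First three modes:
  n=1: λ₁ = 1.649π²/1.6745² ≈ 5.804
  n=2: λ₂ = 6.596π²/1.6745² ≈ 23.217 (4× faster decay)
  n=3: λ₃ = 14.841π²/1.6745² ≈ 52.239 (9× faster decay)
As t → ∞, higher modes decay exponentially faster. The n=1 mode dominates: T ~ c₁ sin(πx/1.6745) e^{-λ₁t}.
Decay rate: λ₁ = 1.649π²/1.6745² ≈ 5.804.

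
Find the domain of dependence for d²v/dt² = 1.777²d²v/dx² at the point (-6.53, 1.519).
Domain of dependence: [-9.229263, -3.830737]. Signals travel at speed 1.777, so data within |x - -6.53| ≤ 1.777·1.519 = 2.699263 can reach the point.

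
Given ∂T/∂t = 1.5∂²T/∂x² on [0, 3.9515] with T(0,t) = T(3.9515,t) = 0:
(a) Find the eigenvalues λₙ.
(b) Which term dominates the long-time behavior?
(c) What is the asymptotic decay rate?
Eigenvalues: λₙ = 1.5n²π²/3.9515².
First three modes:
  n=1: λ₁ = 1.5π²/3.9515² ≈ 0.948
  n=2: λ₂ = 6π²/3.9515² ≈ 3.793 (4× faster decay)
  n=3: λ₃ = 13.5π²/3.9515² ≈ 8.533 (9× faster decay)
As t → ∞, higher modes decay exponentially faster. The n=1 mode dominates: T ~ c₁ sin(πx/3.9515) e^{-λ₁t}.
Decay rate: λ₁ = 1.5π²/3.9515² ≈ 0.948.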